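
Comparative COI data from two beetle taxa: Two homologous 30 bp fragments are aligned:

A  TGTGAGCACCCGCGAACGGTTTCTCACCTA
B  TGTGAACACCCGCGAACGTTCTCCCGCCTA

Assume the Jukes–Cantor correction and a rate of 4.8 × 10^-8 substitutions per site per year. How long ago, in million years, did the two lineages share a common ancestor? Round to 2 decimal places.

1.96

The sequences differ at 5 of 30 sites (6, 19, 21, 24, 26), so p = 5/30 ≈ 0.166667.
d = −(3/4) ln(1 − 4p/3) = −0.75 ln(1 − 0.222223) = −0.75 ln(0.777777)
  = −0.75 × (-0.251315) = 0.188486 substitutions/site.
Under a molecular clock d = 2μt, so t = d/(2μ) = 0.188486 / (2 × 4.8 × 10^-8) = 1.96 million years.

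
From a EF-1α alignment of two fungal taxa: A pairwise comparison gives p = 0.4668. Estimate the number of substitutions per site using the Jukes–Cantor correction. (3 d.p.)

d = −(3/4) ln(1 − 4p/3) = −0.75 ln(1 − 0.6224) = −0.75 ln(0.3776)
  = −0.75 × (-0.973920) = 0.730440 substitutions/site.

0.730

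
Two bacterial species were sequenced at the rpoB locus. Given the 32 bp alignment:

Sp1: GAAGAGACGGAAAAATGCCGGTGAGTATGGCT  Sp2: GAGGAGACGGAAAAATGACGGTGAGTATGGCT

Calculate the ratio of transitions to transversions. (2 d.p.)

1.00

Transitions are A↔G and C↔T; transversions are all other mismatches.
Transitions: 1. Transversions: 1.
R = 1/1 = 1.00.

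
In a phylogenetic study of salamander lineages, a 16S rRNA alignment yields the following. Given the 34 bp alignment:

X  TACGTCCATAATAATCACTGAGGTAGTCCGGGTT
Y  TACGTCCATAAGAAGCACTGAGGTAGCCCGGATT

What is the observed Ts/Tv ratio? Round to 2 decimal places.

Transitions are A↔G and C↔T; transversions are all other mismatches.
Transitions: 2. Transversions: 2.
R = 2/2 = 1.00.

1.00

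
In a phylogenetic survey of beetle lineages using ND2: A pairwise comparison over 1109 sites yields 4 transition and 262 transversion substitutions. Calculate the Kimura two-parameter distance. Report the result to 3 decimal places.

0.299

P = 4/1109 ≈ 0.003607 and Q = 262/1109 ≈ 0.236249.
Under the Kimura two-parameter model, d = −½ ln(1 − 2P − Q) − ¼ ln(1 − 2Q).
1 − 2P − Q = 0.756537, giving −½ ln(0.756537) = 0.139502.
1 − 2Q = 0.527502, giving −¼ ln(0.527502) = 0.159901.
d = 0.139502 + 0.159901 = 0.299403.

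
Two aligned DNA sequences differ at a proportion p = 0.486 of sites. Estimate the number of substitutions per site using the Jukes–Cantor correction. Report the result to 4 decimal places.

0.7831

d = −(3/4) ln(1 − 4p/3) = −0.75 ln(1 − 0.648) = −0.75 ln(0.352)
  = −0.75 × (-1.044124) = 0.783093 substitutions/site.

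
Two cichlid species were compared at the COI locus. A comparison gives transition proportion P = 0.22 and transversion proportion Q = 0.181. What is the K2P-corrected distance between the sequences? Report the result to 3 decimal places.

0.597

Under the Kimura two-parameter model, d = −½ ln(1 − 2P − Q) − ¼ ln(1 − 2Q).
1 − 2P − Q = 0.379, giving −½ ln(0.379) = 0.485110.
1 − 2Q = 0.638, giving −¼ ln(0.638) = 0.112354.
d = 0.485110 + 0.112354 = 0.597464.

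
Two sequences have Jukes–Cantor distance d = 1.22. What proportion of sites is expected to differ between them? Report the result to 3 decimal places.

0.603

p = (3/4)(1 − e^(−4d/3)) = 0.75 × (1 − e^(-1.626667)) = 0.75 × (1 − 0.196584) = 0.602562.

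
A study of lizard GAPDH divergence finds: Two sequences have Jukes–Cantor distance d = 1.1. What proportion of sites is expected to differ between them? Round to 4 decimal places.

0.5770

p = (3/4)(1 − e^(−4d/3)) = 0.75 × (1 − e^(-1.466667)) = 0.75 × (1 − 0.230693) = 0.576980.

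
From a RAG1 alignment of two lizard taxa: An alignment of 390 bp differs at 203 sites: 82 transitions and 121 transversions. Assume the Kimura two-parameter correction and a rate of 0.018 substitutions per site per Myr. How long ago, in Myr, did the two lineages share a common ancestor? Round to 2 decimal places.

P = 82/390 ≈ 0.210256 and Q = 121/390 ≈ 0.310256.
Under the Kimura two-parameter model, d = −½ ln(1 − 2P − Q) − ¼ ln(1 − 2Q).
1 − 2P − Q = 0.269232, giving −½ ln(0.269232) = 0.656091.
1 − 2Q = 0.379488, giving −¼ ln(0.379488) = 0.242233.
d = 0.656091 + 0.242233 = 0.898324.
Under a molecular clock d = 2μt, so t = d/(2μ) = 0.898324 / (2 × 0.018) = 24.95 Myr.

24.95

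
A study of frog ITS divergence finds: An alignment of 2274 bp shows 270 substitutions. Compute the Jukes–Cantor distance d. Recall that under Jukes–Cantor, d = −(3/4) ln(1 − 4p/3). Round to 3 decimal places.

0.129

p = 270/2274 ≈ 0.118734.
d = −(3/4) ln(1 − 4p/3) = −0.75 ln(1 − 0.158312) = −0.75 ln(0.841688)
  = −0.75 × (-0.172346) = 0.129260 substitutions/site.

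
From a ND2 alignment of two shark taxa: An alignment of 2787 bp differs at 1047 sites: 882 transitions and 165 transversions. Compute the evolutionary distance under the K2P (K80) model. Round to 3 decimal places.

0.621

P = 882/2787 ≈ 0.316469 and Q = 165/2787 ≈ 0.059203.
Under the Kimura two-parameter model, d = −½ ln(1 − 2P − Q) − ¼ ln(1 − 2Q).
1 − 2P − Q = 0.307859, giving −½ ln(0.307859) = 0.589057.
1 − 2Q = 0.881594, giving −¼ ln(0.881594) = 0.031506.
d = 0.589057 + 0.031506 = 0.620563.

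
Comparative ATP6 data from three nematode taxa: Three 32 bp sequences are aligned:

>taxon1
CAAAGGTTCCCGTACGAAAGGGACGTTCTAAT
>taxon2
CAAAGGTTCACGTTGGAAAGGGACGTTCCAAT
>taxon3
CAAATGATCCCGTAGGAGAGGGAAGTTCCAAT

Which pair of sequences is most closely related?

taxon1–taxon2: 4/32 differ, p = 0.125, d = 0.137.
taxon1–taxon3: 6/32 differ, p = 0.188, d = 0.216.
taxon2–taxon3: 6/32 differ, p = 0.188, d = 0.216.
The smallest distance is between taxon1 and taxon2.

taxon1 and taxon2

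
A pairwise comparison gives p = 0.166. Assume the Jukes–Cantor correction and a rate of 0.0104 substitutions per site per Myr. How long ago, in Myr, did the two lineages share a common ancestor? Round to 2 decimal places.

d = −(3/4) ln(1 − 4p/3) = −0.75 ln(1 − 0.221333) = −0.75 ln(0.778667)
  = −0.75 × (-0.250172) = 0.187629 substitutions/site.
Under a molecular clock d = 2μt, so t = d/(2μ) = 0.187629 / (2 × 0.0104) = 9.02 Myr.

9.02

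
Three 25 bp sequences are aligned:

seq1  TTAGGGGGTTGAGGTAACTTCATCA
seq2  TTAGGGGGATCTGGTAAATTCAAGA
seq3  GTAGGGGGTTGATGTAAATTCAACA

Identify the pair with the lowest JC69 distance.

seq1–seq2: 6/25 differ, p = 0.240, d = 0.289.
seq1–seq3: 4/25 differ, p = 0.160, d = 0.180.
seq2–seq3: 6/25 differ, p = 0.240, d = 0.289.
The smallest distance is between seq1 and seq3.

seq1 and seq3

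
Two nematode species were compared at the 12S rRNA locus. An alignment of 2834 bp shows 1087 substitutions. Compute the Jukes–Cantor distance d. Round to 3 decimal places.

0.537

p = 1087/2834 ≈ 0.383557.
d = −(3/4) ln(1 − 4p/3) = −0.75 ln(1 − 0.511409) = −0.75 ln(0.488591)
  = −0.75 × (-0.716230) = 0.537173 substitutions/site.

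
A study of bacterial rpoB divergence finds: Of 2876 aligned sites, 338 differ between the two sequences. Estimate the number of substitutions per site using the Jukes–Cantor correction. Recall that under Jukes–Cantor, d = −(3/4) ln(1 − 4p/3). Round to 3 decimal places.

0.128

p = 338/2876 ≈ 0.117524.
d = −(3/4) ln(1 − 4p/3) = −0.75 ln(1 − 0.156699) = −0.75 ln(0.843301)
  = −0.75 × (-0.170431) = 0.127823 substitutions/site.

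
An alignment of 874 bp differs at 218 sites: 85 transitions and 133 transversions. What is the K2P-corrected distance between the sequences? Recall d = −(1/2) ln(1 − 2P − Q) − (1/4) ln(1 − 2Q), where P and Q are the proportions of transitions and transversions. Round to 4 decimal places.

P = 85/874 ≈ 0.097254 and Q = 133/874 ≈ 0.152174.
Under the Kimura two-parameter model, d = −½ ln(1 − 2P − Q) − ¼ ln(1 − 2Q).
1 − 2P − Q = 0.653318, giving −½ ln(0.653318) = 0.212846.
1 − 2Q = 0.695652, giving −¼ ln(0.695652) = 0.090726.
d = 0.212846 + 0.090726 = 0.303572.

0.3036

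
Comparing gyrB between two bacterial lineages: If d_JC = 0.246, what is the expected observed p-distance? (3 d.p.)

0.210

p = (3/4)(1 − e^(−4d/3)) = 0.75 × (1 − e^(-0.328)) = 0.75 × (1 − 0.720363) = 0.209728.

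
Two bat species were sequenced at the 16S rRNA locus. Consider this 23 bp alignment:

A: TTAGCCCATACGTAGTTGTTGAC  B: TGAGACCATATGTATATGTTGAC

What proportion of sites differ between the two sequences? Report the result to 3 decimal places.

0.217

The sequences differ at 5 of 23 positions (sites 2, 5, 11, 15, 16).
p = 5/23 = 0.217391… ≈ 0.217 (to 3 d.p.).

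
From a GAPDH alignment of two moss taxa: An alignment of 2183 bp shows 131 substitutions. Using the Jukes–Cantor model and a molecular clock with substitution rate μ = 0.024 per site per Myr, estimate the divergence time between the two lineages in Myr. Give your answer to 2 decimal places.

p = 131/2183 ≈ 0.060009.
d = −(3/4) ln(1 − 4p/3) = −0.75 ln(1 − 0.080012) = −0.75 ln(0.919988)
  = −0.75 × (-0.083395) = 0.062546 substitutions/site.
Under a molecular clock d = 2μt, so t = d/(2μ) = 0.062546 / (2 × 0.024) = 1.30 Myr.

1.30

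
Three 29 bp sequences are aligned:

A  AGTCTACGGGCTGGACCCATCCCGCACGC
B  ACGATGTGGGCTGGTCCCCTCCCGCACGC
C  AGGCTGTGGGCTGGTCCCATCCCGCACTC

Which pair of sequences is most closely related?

A–B: 7/29 differ, p = 0.241, d = 0.291.
A–C: 5/29 differ, p = 0.172, d = 0.196.
B–C: 4/29 differ, p = 0.138, d = 0.152.
The smallest distance is between B and C.

B and C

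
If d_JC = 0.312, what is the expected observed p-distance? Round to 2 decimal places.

p = (3/4)(1 − e^(−4d/3)) = 0.75 × (1 − e^(-0.416)) = 0.75 × (1 − 0.659680) = 0.255240.

0.26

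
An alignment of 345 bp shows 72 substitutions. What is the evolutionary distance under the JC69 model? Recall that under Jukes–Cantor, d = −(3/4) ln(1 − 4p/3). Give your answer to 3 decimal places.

0.245

p = 72/345 ≈ 0.208696.
d = −(3/4) ln(1 − 4p/3) = −0.75 ln(1 − 0.278261) = −0.75 ln(0.721739)
  = −0.75 × (-0.326092) = 0.244569 substitutions/site.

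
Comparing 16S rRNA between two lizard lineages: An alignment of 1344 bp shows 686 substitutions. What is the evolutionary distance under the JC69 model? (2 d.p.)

0.86

p = 686/1344 ≈ 0.510417.
d = −(3/4) ln(1 − 4p/3) = −0.75 ln(1 − 0.680556) = −0.75 ln(0.319444)
  = −0.75 × (-1.141173) = 0.855880 substitutions/site.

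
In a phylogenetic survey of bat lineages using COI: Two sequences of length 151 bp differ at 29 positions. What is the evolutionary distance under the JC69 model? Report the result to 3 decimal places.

p = 29/151 ≈ 0.192053.
d = −(3/4) ln(1 − 4p/3) = −0.75 ln(1 − 0.256071) = −0.75 ln(0.743929)
  = −0.75 × (-0.295810) = 0.221858 substitutions/site.

0.222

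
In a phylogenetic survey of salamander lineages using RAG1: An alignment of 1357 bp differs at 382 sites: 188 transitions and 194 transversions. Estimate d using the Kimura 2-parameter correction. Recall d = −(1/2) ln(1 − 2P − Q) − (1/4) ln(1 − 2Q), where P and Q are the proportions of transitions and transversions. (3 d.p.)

P = 188/1357 ≈ 0.138541 and Q = 194/1357 ≈ 0.142962.
Under the Kimura two-parameter model, d = −½ ln(1 − 2P − Q) − ¼ ln(1 − 2Q).
1 − 2P − Q = 0.579956, giving −½ ln(0.579956) = 0.272402.
1 − 2Q = 0.714076, giving −¼ ln(0.714076) = 0.084191.
d = 0.272402 + 0.084191 = 0.356593.

0.357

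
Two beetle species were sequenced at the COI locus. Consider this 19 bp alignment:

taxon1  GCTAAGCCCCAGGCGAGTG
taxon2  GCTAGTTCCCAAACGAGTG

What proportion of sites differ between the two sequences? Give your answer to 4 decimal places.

0.2632

The sequences differ at 5 of 19 positions (sites 5, 6, 7, 12, 13).
p = 5/19 = 0.263157… ≈ 0.2632 (to 4 d.p.).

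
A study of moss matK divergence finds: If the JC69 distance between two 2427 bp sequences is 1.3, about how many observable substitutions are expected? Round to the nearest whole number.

Invert JC69: p = (3/4)(1 − e^(−4d/3)) = 0.75 × (1 − e^(-1.733333)) = 0.75 × (1 − 0.176695) = 0.617479.
Expected differing sites = pL ≈ 0.617479 × 2427 = 1498.621533 ≈ 1499.

1499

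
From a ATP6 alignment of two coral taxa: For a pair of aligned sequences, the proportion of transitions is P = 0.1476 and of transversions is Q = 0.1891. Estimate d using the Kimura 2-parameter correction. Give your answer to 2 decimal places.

Under the Kimura two-parameter model, d = −½ ln(1 − 2P − Q) − ¼ ln(1 − 2Q).
1 − 2P − Q = 0.5157, giving −½ ln(0.5157) = 0.331115.
1 − 2Q = 0.6218, giving −¼ ln(0.6218) = 0.118784.
d = 0.331115 + 0.118784 = 0.449899.

0.45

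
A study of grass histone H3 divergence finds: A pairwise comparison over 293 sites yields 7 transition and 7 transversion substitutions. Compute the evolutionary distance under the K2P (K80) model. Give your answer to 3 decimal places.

0.049

P = 7/293 ≈ 0.023891 and Q = 7/293 ≈ 0.023891.
Under the Kimura two-parameter model, d = −½ ln(1 − 2P − Q) − ¼ ln(1 − 2Q).
1 − 2P − Q = 0.928327, giving −½ ln(0.928327) = 0.037186.
1 − 2Q = 0.952218, giving −¼ ln(0.952218) = 0.012240.
d = 0.037186 + 0.012240 = 0.049426.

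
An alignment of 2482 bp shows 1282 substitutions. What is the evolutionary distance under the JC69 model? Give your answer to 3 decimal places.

p = 1282/2482 ≈ 0.516519.
d = −(3/4) ln(1 − 4p/3) = −0.75 ln(1 − 0.688692) = −0.75 ln(0.311308)
  = −0.75 × (-1.166973) = 0.875230 substitutions/site.

0.875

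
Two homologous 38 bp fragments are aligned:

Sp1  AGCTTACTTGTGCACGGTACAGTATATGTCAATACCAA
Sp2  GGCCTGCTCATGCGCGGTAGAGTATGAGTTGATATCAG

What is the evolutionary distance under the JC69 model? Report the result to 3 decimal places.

0.457

The sequences differ at 13 of 38 sites, so p = 13/38 ≈ 0.342105.
d = −(3/4) ln(1 − 4p/3) = −0.75 ln(1 − 0.45614) = −0.75 ln(0.54386)
  = −0.75 × (-0.609063) = 0.456797 substitutions/site.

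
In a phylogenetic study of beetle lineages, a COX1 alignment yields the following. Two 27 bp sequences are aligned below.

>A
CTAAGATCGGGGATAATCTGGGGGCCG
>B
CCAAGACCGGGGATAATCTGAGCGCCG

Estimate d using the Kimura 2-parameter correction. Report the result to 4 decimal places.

0.1693

Of 27 sites, 3 differences are transitions and 1 are transversions, so P = 3/27 ≈ 0.111111 and Q = 1/27 ≈ 0.037037.
Under the Kimura two-parameter model, d = −½ ln(1 − 2P − Q) − ¼ ln(1 − 2Q).
1 − 2P − Q = 0.740741, giving −½ ln(0.740741) = 0.150052.
1 − 2Q = 0.925926, giving −¼ ln(0.925926) = 0.019240.
d = 0.150052 + 0.019240 = 0.169292.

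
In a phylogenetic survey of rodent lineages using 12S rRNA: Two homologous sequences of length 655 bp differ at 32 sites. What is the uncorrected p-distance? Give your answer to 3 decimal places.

p = 32/655 = 0.048854… ≈ 0.049 (to 3 d.p.).

0.049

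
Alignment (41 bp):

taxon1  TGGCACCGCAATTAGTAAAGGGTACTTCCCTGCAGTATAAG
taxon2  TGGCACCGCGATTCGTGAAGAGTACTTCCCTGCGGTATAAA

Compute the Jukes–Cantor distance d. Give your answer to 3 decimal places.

The sequences differ at 6 of 41 sites (10, 14, 17, 21, 34, 41), so p = 6/41 ≈ 0.146341.
d = −(3/4) ln(1 − 4p/3) = −0.75 ln(1 − 0.195121) = −0.75 ln(0.804879)
  = −0.75 × (-0.217063) = 0.162797 substitutions/site.

0.163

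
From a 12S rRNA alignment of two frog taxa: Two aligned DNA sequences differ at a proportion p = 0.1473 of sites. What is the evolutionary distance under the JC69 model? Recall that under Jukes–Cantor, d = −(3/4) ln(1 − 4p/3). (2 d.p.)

0.16

d = −(3/4) ln(1 − 4p/3) = −0.75 ln(1 − 0.1964) = −0.75 ln(0.8036)
  = −0.75 × (-0.218654) = 0.163991 substitutions/site.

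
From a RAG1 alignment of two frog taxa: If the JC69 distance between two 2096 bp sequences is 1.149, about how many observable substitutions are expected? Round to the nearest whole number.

Invert JC69: p = (3/4)(1 − e^(−4d/3)) = 0.75 × (1 − e^(-1.532)) = 0.75 × (1 − 0.216103) = 0.587923.
Expected differing sites = pL ≈ 0.587923 × 2096 = 1232.286608 ≈ 1232.

1232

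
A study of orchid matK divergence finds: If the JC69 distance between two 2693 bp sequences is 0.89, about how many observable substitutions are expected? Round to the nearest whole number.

Invert JC69: p = (3/4)(1 − e^(−4d/3)) = 0.75 × (1 − e^(-1.186667)) = 0.75 × (1 − 0.305237) = 0.521072.
Expected differing sites = pL ≈ 0.521072 × 2693 = 1403.246896 ≈ 1403.

1403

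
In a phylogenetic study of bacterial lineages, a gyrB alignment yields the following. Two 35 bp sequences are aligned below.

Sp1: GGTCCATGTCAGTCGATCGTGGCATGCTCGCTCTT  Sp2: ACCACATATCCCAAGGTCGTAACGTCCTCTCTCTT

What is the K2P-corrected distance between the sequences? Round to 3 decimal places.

Of 35 sites, 7 differences are transitions and 8 are transversions, so P = 7/35 = 0.2 and Q = 8/35 ≈ 0.228571.
Under the Kimura two-parameter model, d = −½ ln(1 − 2P − Q) − ¼ ln(1 − 2Q).
1 − 2P − Q = 0.371429, giving −½ ln(0.371429) = 0.495199.
1 − 2Q = 0.542858, giving −¼ ln(0.542858) = 0.152727.
d = 0.495199 + 0.152727 = 0.647926.

0.648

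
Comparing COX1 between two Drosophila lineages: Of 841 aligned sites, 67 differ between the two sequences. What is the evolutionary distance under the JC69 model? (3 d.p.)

0.084

p = 67/841 ≈ 0.079667.
d = −(3/4) ln(1 − 4p/3) = −0.75 ln(1 − 0.106223) = −0.75 ln(0.893777)
  = −0.75 × (-0.112299) = 0.084224 substitutions/site.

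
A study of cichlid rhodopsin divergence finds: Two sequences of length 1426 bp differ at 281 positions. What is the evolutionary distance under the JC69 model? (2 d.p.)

p = 281/1426 ≈ 0.197055.
d = −(3/4) ln(1 − 4p/3) = −0.75 ln(1 − 0.26274) = −0.75 ln(0.73726)
  = −0.75 × (-0.304815) = 0.228611 substitutions/site.

0.23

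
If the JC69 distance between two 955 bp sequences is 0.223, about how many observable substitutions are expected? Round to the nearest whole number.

184

Invert JC69: p = (3/4)(1 − e^(−4d/3)) = 0.75 × (1 − e^(-0.297333)) = 0.75 × (1 − 0.742797) = 0.192902.
Expected differing sites = pL ≈ 0.192902 × 955 = 184.22141 ≈ 184.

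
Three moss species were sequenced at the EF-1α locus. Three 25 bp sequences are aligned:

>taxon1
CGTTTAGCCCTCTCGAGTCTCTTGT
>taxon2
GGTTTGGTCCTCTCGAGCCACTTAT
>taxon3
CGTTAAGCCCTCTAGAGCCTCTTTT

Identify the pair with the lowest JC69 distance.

taxon1 and taxon3

taxon1–taxon2: 6/25 differ, p = 0.240, d = 0.289.
taxon1–taxon3: 4/25 differ, p = 0.160, d = 0.180.
taxon2–taxon3: 7/25 differ, p = 0.280, d = 0.351.
The smallest distance is between taxon1 and taxon3.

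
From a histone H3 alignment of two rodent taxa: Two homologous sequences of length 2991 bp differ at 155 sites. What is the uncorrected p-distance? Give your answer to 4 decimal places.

0.0518

p = 155/2991 = 0.051822… ≈ 0.0518 (to 4 d.p.).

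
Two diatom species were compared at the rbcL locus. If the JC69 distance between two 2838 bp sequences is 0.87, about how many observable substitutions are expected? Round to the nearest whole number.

1461

Invert JC69: p = (3/4)(1 − e^(−4d/3)) = 0.75 × (1 − e^(-1.16)) = 0.75 × (1 − 0.313486) = 0.514886.
Expected differing sites = pL ≈ 0.514886 × 2838 = 1461.246468 ≈ 1461.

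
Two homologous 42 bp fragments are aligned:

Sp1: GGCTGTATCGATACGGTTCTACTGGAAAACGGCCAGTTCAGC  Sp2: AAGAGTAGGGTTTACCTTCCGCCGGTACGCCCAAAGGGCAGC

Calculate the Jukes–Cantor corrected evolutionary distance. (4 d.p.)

The sequences differ at 23 of 42 sites, so p = 23/42 ≈ 0.547619.
d = −(3/4) ln(1 − 4p/3) = −0.75 ln(1 − 0.730159) = −0.75 ln(0.269841)
  = −0.75 × (-1.309922) = 0.982442 substitutions/site.

0.9824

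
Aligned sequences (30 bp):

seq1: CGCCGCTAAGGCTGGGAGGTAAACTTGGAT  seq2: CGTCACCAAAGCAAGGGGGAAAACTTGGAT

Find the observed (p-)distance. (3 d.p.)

The sequences differ at 8 of 30 positions (sites 3, 5, 7, 10, 13, 14, 17, 20).
p = 8/30 = 0.266666… ≈ 0.267 (to 3 d.p.).

0.267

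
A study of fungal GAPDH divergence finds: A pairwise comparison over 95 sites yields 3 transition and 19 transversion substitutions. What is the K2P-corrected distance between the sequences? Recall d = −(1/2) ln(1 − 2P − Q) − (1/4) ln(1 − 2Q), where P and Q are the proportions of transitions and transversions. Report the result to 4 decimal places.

0.2804

P = 3/95 ≈ 0.031579 and Q = 19/95 = 0.2.
Under the Kimura two-parameter model, d = −½ ln(1 − 2P − Q) − ¼ ln(1 − 2Q).
1 − 2P − Q = 0.736842, giving −½ ln(0.736842) = 0.152691.
1 − 2Q = 0.6, giving −¼ ln(0.6) = 0.127706.
d = 0.152691 + 0.127706 = 0.280397.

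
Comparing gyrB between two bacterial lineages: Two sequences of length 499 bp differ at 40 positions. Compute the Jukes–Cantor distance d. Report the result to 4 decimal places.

0.0848

p = 40/499 ≈ 0.08016.
d = −(3/4) ln(1 − 4p/3) = −0.75 ln(1 − 0.10688) = −0.75 ln(0.89312)
  = −0.75 × (-0.113034) = 0.084776 substitutions/site.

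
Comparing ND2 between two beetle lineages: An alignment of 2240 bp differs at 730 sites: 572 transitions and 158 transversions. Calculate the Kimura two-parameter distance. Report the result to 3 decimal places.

0.473

P = 572/2240 ≈ 0.255357 and Q = 158/2240 ≈ 0.070536.
Under the Kimura two-parameter model, d = −½ ln(1 − 2P − Q) − ¼ ln(1 − 2Q).
1 − 2P − Q = 0.41875, giving −½ ln(0.41875) = 0.435241.
1 − 2Q = 0.858928, giving −¼ ln(0.858928) = 0.038018.
d = 0.435241 + 0.038018 = 0.473259.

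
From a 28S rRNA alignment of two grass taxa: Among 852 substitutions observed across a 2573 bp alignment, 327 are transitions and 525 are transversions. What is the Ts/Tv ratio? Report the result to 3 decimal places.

R = 327/525 = 0.622857… ≈ 0.623 (to 3 d.p.).

0.623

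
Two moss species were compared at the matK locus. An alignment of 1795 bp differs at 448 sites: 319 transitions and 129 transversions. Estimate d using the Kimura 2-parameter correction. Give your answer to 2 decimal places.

P = 319/1795 ≈ 0.177716 and Q = 129/1795 ≈ 0.071866.
Under the Kimura two-parameter model, d = −½ ln(1 − 2P − Q) − ¼ ln(1 − 2Q).
1 − 2P − Q = 0.572702, giving −½ ln(0.572702) = 0.278695.
1 − 2Q = 0.856268, giving −¼ ln(0.856268) = 0.038793.
d = 0.278695 + 0.038793 = 0.317488.

0.32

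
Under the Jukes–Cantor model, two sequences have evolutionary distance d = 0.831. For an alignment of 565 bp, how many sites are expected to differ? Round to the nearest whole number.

Invert JC69: p = (3/4)(1 − e^(−4d/3)) = 0.75 × (1 − e^(-1.108)) = 0.75 × (1 − 0.330219) = 0.502336.
Expected differing sites = pL ≈ 0.502336 × 565 = 283.81984 ≈ 284.

284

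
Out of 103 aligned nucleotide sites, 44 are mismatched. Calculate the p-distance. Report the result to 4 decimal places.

p = 44/103 = 0.427184… ≈ 0.4272 (to 4 d.p.).

0.4272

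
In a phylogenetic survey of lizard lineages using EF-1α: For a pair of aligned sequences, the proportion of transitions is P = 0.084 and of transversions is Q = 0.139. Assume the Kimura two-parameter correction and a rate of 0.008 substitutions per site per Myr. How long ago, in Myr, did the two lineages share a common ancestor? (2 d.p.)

16.55

Under the Kimura two-parameter model, d = −½ ln(1 − 2P − Q) − ¼ ln(1 − 2Q).
1 − 2P − Q = 0.693, giving −½ ln(0.693) = 0.183363.
1 − 2Q = 0.722, giving −¼ ln(0.722) = 0.081433.
d = 0.183363 + 0.081433 = 0.264796.
Under a molecular clock d = 2μt, so t = d/(2μ) = 0.264796 / (2 × 0.008) = 16.55 Myr.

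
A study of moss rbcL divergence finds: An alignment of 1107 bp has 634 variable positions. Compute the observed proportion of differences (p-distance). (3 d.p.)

0.573

p = 634/1107 = 0.572719… ≈ 0.573 (to 3 d.p.).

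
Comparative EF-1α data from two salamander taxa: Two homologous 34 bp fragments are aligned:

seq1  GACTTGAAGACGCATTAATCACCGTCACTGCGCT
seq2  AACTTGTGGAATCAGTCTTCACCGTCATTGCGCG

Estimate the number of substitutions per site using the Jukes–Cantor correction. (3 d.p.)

The sequences differ at 10 of 34 sites (1, 7, 8, 11, 12, 15, 17, 18, 28, 34), so p = 10/34 ≈ 0.294118.
d = −(3/4) ln(1 − 4p/3) = −0.75 ln(1 − 0.392157) = −0.75 ln(0.607843)
  = −0.75 × (-0.497839) = 0.373379 substitutions/site.

0.373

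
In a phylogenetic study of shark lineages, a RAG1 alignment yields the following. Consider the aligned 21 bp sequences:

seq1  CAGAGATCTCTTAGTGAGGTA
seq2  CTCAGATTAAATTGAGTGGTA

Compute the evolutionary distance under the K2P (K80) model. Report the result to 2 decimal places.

0.68

Of 21 sites, 1 differences are transitions and 8 are transversions, so P = 1/21 ≈ 0.047619 and Q = 8/21 ≈ 0.380952.
Under the Kimura two-parameter model, d = −½ ln(1 − 2P − Q) − ¼ ln(1 − 2Q).
1 − 2P − Q = 0.52381, giving −½ ln(0.52381) = 0.323313.
1 − 2Q = 0.238096, giving −¼ ln(0.238096) = 0.358770.
d = 0.323313 + 0.358770 = 0.682083.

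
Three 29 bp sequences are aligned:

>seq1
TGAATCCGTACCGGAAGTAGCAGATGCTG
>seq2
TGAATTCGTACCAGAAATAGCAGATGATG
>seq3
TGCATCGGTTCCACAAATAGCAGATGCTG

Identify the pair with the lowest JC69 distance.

seq1–seq2: 4/29 differ, p = 0.138, d = 0.152.
seq1–seq3: 6/29 differ, p = 0.207, d = 0.242.
seq2–seq3: 6/29 differ, p = 0.207, d = 0.242.
The smallest distance is between seq1 and seq2.

seq1 and seq2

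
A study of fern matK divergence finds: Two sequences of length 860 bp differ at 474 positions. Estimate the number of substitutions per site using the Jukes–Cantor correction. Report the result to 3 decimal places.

p = 474/860 ≈ 0.551163.
d = −(3/4) ln(1 − 4p/3) = −0.75 ln(1 − 0.734884) = −0.75 ln(0.265116)
  = −0.75 × (-1.327588) = 0.995691 substitutions/site.

0.996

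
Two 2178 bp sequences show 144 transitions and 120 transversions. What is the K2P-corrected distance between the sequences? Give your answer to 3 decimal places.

P = 144/2178 ≈ 0.066116 and Q = 120/2178 ≈ 0.055096.
Under the Kimura two-parameter model, d = −½ ln(1 − 2P − Q) − ¼ ln(1 − 2Q).
1 − 2P − Q = 0.812672, giving −½ ln(0.812672) = 0.103714.
1 − 2Q = 0.889808, giving −¼ ln(0.889808) = 0.029187.
d = 0.103714 + 0.029187 = 0.132901.

0.133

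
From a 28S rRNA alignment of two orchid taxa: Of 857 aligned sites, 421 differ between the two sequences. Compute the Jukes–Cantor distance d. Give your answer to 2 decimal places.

p = 421/857 ≈ 0.491249.
d = −(3/4) ln(1 − 4p/3) = −0.75 ln(1 − 0.654999) = −0.75 ln(0.345001)
  = −0.75 × (-1.064208) = 0.798156 substitutions/site.

0.80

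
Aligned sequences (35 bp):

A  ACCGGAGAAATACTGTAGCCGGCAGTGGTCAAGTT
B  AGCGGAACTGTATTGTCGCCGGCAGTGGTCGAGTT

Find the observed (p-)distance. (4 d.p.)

The sequences differ at 8 of 35 positions (sites 2, 7, 8, 9, 10, 13, 17, 31).
p = 8/35 = 0.228571… ≈ 0.2286 (to 4 d.p.).

0.2286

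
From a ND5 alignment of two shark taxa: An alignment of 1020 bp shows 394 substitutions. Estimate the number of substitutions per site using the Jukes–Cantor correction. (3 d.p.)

0.543

p = 394/1020 ≈ 0.386275.
d = −(3/4) ln(1 − 4p/3) = −0.75 ln(1 − 0.515033) = −0.75 ln(0.484967)
  = −0.75 × (-0.723674) = 0.542756 substitutions/site.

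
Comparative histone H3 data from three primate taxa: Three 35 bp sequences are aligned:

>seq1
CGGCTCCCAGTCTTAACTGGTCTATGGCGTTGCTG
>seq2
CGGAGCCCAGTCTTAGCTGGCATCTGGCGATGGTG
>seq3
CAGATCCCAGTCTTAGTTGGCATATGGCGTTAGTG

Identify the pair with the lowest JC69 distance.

seq2 and seq3

seq1–seq2: 8/35 differ, p = 0.229, d = 0.273.
seq1–seq3: 8/35 differ, p = 0.229, d = 0.273.
seq2–seq3: 6/35 differ, p = 0.171, d = 0.195.
The smallest distance is between seq2 and seq3.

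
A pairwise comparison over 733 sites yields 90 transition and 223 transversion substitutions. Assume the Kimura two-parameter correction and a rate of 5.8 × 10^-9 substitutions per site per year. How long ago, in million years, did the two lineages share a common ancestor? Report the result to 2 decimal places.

54.61

P = 90/733 ≈ 0.122783 and Q = 223/733 ≈ 0.304229.
Under the Kimura two-parameter model, d = −½ ln(1 − 2P − Q) − ¼ ln(1 − 2Q).
1 − 2P − Q = 0.450205, giving −½ ln(0.450205) = 0.399026.
1 − 2Q = 0.391542, giving −¼ ln(0.391542) = 0.234416.
d = 0.399026 + 0.234416 = 0.633442.
Under a molecular clock d = 2μt, so t = d/(2μ) = 0.633442 / (2 × 5.8 × 10^-9) = 54.61 million years.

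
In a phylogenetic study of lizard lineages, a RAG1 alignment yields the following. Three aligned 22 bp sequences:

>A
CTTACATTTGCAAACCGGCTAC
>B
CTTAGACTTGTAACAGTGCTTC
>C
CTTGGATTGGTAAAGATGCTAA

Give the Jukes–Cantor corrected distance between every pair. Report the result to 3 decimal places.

A–B: 8/22 sites differ → p ≈ 0.363636, d = −0.75 ln(1 − 0.484848) = 0.497470 ≈ 0.497.
A–C: 8/22 sites differ → p ≈ 0.363636, d = −0.75 ln(1 − 0.484848) = 0.497470 ≈ 0.497.
B–C: 8/22 sites differ → p ≈ 0.363636, d = −0.75 ln(1 − 0.484848) = 0.497470 ≈ 0.497.

d(A,B) = 0.497, d(A,C) = 0.497, d(B,C) = 0.497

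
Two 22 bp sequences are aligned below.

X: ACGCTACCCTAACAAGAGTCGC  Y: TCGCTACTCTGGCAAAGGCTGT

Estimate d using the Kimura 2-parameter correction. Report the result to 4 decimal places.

0.7646

Of 22 sites, 8 differences are transitions and 1 are transversions, so P = 8/22 ≈ 0.363636 and Q = 1/22 ≈ 0.045455.
Under the Kimura two-parameter model, d = −½ ln(1 − 2P − Q) − ¼ ln(1 − 2Q).
1 − 2P − Q = 0.227273, giving −½ ln(0.227273) = 0.740802.
1 − 2Q = 0.90909, giving −¼ ln(0.90909) = 0.023828.
d = 0.740802 + 0.023828 = 0.764630.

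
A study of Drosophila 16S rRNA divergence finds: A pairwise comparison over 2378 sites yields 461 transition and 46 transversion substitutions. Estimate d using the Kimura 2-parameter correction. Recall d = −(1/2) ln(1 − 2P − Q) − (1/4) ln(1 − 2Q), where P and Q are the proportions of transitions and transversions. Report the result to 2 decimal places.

0.27

P = 461/2378 ≈ 0.19386 and Q = 46/2378 ≈ 0.019344.
Under the Kimura two-parameter model, d = −½ ln(1 − 2P − Q) − ¼ ln(1 − 2Q).
1 − 2P − Q = 0.592936, giving −½ ln(0.592936) = 0.261334.
1 − 2Q = 0.961312, giving −¼ ln(0.961312) = 0.009864.
d = 0.261334 + 0.009864 = 0.271198.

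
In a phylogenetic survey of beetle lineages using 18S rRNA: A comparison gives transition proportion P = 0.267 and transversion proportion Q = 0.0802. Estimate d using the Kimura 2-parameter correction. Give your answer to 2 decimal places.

0.52

Under the Kimura two-parameter model, d = −½ ln(1 − 2P − Q) − ¼ ln(1 − 2Q).
1 − 2P − Q = 0.3858, giving −½ ln(0.3858) = 0.476218.
1 − 2Q = 0.8396, giving −¼ ln(0.8396) = 0.043707.
d = 0.476218 + 0.043707 = 0.519925.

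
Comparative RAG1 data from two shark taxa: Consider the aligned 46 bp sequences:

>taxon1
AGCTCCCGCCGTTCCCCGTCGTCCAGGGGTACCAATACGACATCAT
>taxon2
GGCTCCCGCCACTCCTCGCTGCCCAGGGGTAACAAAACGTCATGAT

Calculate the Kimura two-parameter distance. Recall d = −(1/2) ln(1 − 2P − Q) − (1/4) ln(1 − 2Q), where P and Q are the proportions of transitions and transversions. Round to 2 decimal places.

Of 46 sites, 7 differences are transitions and 4 are transversions, so P = 7/46 ≈ 0.152174 and Q = 4/46 ≈ 0.086957.
Under the Kimura two-parameter model, d = −½ ln(1 − 2P − Q) − ¼ ln(1 − 2Q).
1 − 2P − Q = 0.608695, giving −½ ln(0.608695) = 0.248219.
1 − 2Q = 0.826086, giving −¼ ln(0.826086) = 0.047764.
d = 0.248219 + 0.047764 = 0.295983.

0.30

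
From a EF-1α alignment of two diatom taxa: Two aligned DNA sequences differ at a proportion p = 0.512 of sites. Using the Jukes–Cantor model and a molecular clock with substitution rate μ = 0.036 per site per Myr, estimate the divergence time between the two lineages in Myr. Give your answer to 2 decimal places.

11.96

d = −(3/4) ln(1 − 4p/3) = −0.75 ln(1 − 0.682667) = −0.75 ln(0.317333)
  = −0.75 × (-1.147804) = 0.860853 substitutions/site.
Under a molecular clock d = 2μt, so t = d/(2μ) = 0.860853 / (2 × 0.036) = 11.96 Myr.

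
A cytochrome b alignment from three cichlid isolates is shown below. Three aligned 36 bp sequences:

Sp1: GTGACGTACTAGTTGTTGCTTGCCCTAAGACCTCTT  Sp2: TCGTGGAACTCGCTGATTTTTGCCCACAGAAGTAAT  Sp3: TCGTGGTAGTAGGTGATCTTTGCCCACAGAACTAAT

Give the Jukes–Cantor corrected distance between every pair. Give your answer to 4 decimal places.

d(Sp1,Sp2) = 0.6735, d(Sp1,Sp3) = 0.5482, d(Sp2,Sp3) = 0.1885

Sp1–Sp2: 16/36 sites differ → p ≈ 0.444444, d = −0.75 ln(1 − 0.592592) = 0.673455 ≈ 0.6735.
Sp1–Sp3: 14/36 sites differ → p ≈ 0.388889, d = −0.75 ln(1 − 0.518519) = 0.548166 ≈ 0.5482.
Sp2–Sp3: 6/36 sites differ → p ≈ 0.166667, d = −0.75 ln(1 − 0.222223) = 0.188487 ≈ 0.1885.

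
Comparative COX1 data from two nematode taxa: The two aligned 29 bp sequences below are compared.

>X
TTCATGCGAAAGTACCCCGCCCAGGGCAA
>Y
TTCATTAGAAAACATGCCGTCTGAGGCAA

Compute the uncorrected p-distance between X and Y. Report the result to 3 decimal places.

0.345

The sequences differ at 10 of 29 positions (sites 6, 7, 12, 13, 15, 16, 20, 22, 23, 24).
p = 10/29 = 0.344827… ≈ 0.345 (to 3 d.p.).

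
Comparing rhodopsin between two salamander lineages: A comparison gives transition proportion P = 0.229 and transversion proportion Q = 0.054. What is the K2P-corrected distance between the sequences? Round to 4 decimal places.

Under the Kimura two-parameter model, d = −½ ln(1 − 2P − Q) − ¼ ln(1 − 2Q).
1 − 2P − Q = 0.488, giving −½ ln(0.488) = 0.358720.
1 − 2Q = 0.892, giving −¼ ln(0.892) = 0.028572.
d = 0.358720 + 0.028572 = 0.387292.

0.3873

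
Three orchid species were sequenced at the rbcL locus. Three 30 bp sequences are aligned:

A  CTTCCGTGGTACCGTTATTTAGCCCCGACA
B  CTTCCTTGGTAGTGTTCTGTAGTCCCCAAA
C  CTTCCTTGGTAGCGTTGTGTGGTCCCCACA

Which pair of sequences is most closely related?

A–B: 8/30 differ, p = 0.267, d = 0.330.
A–C: 7/30 differ, p = 0.233, d = 0.280.
B–C: 4/30 differ, p = 0.133, d = 0.147.
The smallest distance is between B and C.

B and C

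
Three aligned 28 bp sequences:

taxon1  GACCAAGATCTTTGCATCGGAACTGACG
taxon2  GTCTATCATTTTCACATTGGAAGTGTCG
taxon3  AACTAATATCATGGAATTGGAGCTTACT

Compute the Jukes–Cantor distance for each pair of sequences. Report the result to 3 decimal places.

d(taxon1,taxon2) = 0.485, d(taxon1,taxon3) = 0.485, d(taxon2,taxon3) = 0.824

taxon1–taxon2: 10/28 sites differ → p ≈ 0.357143, d = −0.75 ln(1 − 0.476191) = 0.484971 ≈ 0.485.
taxon1–taxon3: 10/28 sites differ → p ≈ 0.357143, d = −0.75 ln(1 − 0.476191) = 0.484971 ≈ 0.485.
taxon2–taxon3: 14/28 sites differ → p = 0.5, d = −0.75 ln(1 − 0.666667) = 0.823960 ≈ 0.824.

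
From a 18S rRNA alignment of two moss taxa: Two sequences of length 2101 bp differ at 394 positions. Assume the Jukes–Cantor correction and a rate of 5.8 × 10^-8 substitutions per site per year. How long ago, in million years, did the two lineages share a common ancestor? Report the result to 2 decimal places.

p = 394/2101 ≈ 0.18753.
d = −(3/4) ln(1 − 4p/3) = −0.75 ln(1 − 0.25004) = −0.75 ln(0.74996)
  = −0.75 × (-0.287735) = 0.215801 substitutions/site.
Under a molecular clock d = 2μt, so t = d/(2μ) = 0.215801 / (2 × 5.8 × 10^-8) = 1.86 million years.

1.86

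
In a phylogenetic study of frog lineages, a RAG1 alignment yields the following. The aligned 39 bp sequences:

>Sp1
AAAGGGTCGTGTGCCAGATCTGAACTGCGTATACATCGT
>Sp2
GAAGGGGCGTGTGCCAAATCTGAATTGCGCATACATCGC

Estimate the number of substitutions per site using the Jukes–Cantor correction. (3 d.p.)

0.172

The sequences differ at 6 of 39 sites (1, 7, 17, 25, 30, 39), so p = 6/39 ≈ 0.153846.
d = −(3/4) ln(1 − 4p/3) = −0.75 ln(1 − 0.205128) = −0.75 ln(0.794872)
  = −0.75 × (-0.229574) = 0.172181 substitutions/site.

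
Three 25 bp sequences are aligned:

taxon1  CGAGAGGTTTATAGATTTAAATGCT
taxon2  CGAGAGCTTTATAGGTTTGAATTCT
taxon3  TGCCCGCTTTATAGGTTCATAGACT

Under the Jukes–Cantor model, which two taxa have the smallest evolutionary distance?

taxon1–taxon2: 4/25 differ, p = 0.160, d = 0.180.
taxon1–taxon3: 10/25 differ, p = 0.400, d = 0.572.
taxon2–taxon3: 9/25 differ, p = 0.360, d = 0.490.
The smallest distance is between taxon1 and taxon2.

taxon1 and taxon2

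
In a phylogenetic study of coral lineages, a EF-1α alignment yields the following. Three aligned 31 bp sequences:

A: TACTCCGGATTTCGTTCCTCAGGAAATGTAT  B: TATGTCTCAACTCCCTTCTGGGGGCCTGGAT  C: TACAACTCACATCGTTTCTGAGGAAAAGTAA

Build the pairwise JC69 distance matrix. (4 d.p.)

A–B: 16/31 sites differ → p ≈ 0.516129, d = −0.75 ln(1 − 0.688172) = 0.873978 ≈ 0.8740.
A–C: 10/31 sites differ → p ≈ 0.322581, d = −0.75 ln(1 − 0.430108) = 0.421731 ≈ 0.4217.
B–C: 14/31 sites differ → p ≈ 0.451613, d = −0.75 ln(1 − 0.602151) = 0.691262 ≈ 0.6913.

d(A,B) = 0.8740, d(A,C) = 0.4217, d(B,C) = 0.6913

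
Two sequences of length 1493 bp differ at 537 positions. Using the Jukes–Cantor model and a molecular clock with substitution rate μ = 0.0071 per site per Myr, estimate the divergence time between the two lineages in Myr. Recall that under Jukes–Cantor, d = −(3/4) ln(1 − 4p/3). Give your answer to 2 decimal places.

34.49

p = 537/1493 ≈ 0.359678.
d = −(3/4) ln(1 − 4p/3) = −0.75 ln(1 − 0.479571) = −0.75 ln(0.520429)
  = −0.75 × (-0.653102) = 0.489827 substitutions/site.
Under a molecular clock d = 2μt, so t = d/(2μ) = 0.489827 / (2 × 0.0071) = 34.49 Myr.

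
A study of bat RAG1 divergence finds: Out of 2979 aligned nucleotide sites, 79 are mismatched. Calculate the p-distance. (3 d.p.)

0.027

p = 79/2979 = 0.026518… ≈ 0.027 (to 3 d.p.).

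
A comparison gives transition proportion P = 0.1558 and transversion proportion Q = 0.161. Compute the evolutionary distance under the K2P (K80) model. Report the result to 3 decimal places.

Under the Kimura two-parameter model, d = −½ ln(1 − 2P − Q) − ¼ ln(1 − 2Q).
1 − 2P − Q = 0.5274, giving −½ ln(0.5274) = 0.319898.
1 − 2Q = 0.678, giving −¼ ln(0.678) = 0.097152.
d = 0.319898 + 0.097152 = 0.417050.

0.417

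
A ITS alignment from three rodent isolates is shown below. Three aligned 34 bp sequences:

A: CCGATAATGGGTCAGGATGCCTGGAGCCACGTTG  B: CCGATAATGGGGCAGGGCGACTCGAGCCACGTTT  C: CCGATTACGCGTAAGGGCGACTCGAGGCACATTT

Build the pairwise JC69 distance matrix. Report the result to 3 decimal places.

A–B: 6/34 sites differ → p ≈ 0.176471, d = −0.75 ln(1 − 0.235295) = 0.201199 ≈ 0.201.
A–C: 11/34 sites differ → p ≈ 0.323529, d = −0.75 ln(1 − 0.431372) = 0.423397 ≈ 0.423.
B–C: 7/34 sites differ → p ≈ 0.205882, d = −0.75 ln(1 − 0.274509) = 0.240680 ≈ 0.241.

d(A,B) = 0.201, d(A,C) = 0.423, d(B,C) = 0.241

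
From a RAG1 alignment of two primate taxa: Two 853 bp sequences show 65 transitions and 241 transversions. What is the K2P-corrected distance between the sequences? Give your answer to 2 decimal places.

P = 65/853 ≈ 0.076202 and Q = 241/853 ≈ 0.282532.
Under the Kimura two-parameter model, d = −½ ln(1 − 2P − Q) − ¼ ln(1 − 2Q).
1 − 2P − Q = 0.565064, giving −½ ln(0.565064) = 0.285408.
1 − 2Q = 0.434936, giving −¼ ln(0.434936) = 0.208139.
d = 0.285408 + 0.208139 = 0.493547.

0.49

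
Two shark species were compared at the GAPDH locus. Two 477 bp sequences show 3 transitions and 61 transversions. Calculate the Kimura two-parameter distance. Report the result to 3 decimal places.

0.150

P = 3/477 ≈ 0.006289 and Q = 61/477 ≈ 0.127883.
Under the Kimura two-parameter model, d = −½ ln(1 − 2P − Q) − ¼ ln(1 − 2Q).
1 − 2P − Q = 0.859539, giving −½ ln(0.859539) = 0.075680.
1 − 2Q = 0.744234, giving −¼ ln(0.744234) = 0.073850.
d = 0.075680 + 0.073850 = 0.149530.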